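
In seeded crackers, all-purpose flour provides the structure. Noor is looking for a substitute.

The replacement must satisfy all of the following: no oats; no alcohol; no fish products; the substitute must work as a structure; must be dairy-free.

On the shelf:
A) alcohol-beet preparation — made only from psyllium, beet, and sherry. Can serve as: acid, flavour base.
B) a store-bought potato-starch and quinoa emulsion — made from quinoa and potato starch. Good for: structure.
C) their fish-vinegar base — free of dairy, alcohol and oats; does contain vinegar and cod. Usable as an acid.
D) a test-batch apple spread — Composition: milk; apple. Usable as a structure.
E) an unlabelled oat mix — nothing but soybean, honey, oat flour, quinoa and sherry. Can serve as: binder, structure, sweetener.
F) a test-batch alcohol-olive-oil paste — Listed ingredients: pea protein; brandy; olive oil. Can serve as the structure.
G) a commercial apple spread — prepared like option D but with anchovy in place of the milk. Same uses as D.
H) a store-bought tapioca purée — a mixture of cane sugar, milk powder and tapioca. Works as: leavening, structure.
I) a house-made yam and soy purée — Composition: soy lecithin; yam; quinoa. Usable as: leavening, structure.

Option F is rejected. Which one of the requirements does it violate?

usable as a structure: satisfied
alcohol-free: has brandy — fails
fish-free: satisfied
dairy-free: satisfied
oat-free: satisfied

alcohol-free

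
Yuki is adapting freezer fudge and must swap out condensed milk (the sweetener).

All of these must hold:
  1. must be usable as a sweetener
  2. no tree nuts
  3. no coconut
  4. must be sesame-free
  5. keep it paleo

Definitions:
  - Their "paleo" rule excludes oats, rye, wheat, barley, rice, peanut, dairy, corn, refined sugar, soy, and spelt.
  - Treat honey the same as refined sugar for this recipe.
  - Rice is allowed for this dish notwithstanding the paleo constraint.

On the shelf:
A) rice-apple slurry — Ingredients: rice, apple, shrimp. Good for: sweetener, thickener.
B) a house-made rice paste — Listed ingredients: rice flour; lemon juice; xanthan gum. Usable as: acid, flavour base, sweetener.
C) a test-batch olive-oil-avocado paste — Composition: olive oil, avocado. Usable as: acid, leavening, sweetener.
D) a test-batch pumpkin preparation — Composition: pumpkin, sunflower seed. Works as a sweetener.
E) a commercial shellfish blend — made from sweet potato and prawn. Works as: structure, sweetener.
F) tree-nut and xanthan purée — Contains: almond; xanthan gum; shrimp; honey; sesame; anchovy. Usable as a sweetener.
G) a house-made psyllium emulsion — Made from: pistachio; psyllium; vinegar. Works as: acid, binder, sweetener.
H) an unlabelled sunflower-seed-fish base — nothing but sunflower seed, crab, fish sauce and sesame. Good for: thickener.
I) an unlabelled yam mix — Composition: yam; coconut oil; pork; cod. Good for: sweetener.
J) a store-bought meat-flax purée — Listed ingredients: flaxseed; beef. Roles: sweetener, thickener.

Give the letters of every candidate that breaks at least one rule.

F, G, H, I

A: rice is permitted under the paleo carve-out; nothing else excluded — keep
B: rice is permitted under the paleo carve-out; nothing else excluded — OK
C: all constraints satisfied — valid
D: paleo, no sesame — keep
E: works as a sweetener, paleo, no sesame — keep
F: has honey, so not paleo; has almond, so not tree-nut-free (and 1 more) — out
G: has pistachio, so not tree-nut-free — out
H: not usable as a sweetener; has sesame, so not sesame-free — out
I: has coconut oil, so not coconut-free — reject
J: nothing on the exclusion list — valid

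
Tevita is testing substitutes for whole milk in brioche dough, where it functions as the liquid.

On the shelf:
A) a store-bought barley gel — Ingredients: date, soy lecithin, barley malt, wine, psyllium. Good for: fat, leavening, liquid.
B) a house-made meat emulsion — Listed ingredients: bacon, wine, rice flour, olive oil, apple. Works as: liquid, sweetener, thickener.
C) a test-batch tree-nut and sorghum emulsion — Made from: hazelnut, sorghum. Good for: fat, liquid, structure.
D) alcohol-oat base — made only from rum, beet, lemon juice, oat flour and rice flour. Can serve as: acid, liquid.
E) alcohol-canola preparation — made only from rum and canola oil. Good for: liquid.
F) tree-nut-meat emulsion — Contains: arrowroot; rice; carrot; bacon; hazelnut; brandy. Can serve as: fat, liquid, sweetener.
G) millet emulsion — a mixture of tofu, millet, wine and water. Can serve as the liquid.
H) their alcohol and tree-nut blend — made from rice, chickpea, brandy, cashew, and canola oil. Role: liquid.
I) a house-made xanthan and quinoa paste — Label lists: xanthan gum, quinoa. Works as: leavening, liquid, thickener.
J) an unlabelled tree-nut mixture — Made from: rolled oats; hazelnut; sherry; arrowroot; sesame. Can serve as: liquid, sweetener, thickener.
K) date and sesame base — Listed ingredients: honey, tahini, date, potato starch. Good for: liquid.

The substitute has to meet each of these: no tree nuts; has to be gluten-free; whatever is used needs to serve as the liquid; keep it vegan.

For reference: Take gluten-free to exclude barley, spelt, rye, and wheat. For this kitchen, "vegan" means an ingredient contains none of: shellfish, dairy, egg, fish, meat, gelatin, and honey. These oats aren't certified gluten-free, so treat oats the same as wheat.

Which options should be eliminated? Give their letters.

A, B, C, D, F, H, J, K

A: has barley malt, so not gluten-free — reject
B: has bacon, so not vegan — reject
C: has hazelnut, so not tree-nut-free — no
D: has oat flour, so not gluten-free — no
E: every rule checks out — keep
F: has bacon, so not vegan; has hazelnut, so not tree-nut-free — out
G: works as a liquid, no tree nuts, gluten-free — OK
H: has cashew, so not tree-nut-free — reject
I: all constraints satisfied — OK
J: has rolled oats, so not gluten-free; has hazelnut, so not tree-nut-free — reject
K: has honey, so not vegan — no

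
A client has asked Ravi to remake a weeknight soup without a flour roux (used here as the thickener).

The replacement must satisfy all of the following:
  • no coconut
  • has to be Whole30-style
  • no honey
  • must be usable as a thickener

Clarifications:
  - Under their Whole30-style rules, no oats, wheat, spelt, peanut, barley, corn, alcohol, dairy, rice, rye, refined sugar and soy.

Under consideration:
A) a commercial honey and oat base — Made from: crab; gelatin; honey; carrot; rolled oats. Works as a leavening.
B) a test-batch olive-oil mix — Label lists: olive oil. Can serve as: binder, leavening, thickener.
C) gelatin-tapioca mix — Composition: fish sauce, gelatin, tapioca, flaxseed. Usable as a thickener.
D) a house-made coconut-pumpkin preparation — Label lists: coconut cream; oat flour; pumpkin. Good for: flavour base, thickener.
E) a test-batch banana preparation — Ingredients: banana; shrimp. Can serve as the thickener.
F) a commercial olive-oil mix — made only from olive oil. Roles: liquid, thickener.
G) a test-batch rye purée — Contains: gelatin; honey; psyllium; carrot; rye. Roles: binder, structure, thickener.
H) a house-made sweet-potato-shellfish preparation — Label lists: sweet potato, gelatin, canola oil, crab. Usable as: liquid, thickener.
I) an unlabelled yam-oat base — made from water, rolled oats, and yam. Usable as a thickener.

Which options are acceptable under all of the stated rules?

A: not usable as a thickener; has rolled oats, so not Whole30-style (and 1 more) — reject
B: works as a thickener, no coconut, no honey — keep
C: works as a thickener, Whole30-style, no honey — valid
D: has oat flour, so not Whole30-style; has coconut cream, so not coconut-free — reject
E: only shrimp and banana; none excluded — valid
F: no coconut, no honey — OK
G: has rye, so not Whole30-style; has honey, so not honey-free — out
H: every rule checks out — OK
I: has rolled oats, so not Whole30-style — no

B, C, E, F, H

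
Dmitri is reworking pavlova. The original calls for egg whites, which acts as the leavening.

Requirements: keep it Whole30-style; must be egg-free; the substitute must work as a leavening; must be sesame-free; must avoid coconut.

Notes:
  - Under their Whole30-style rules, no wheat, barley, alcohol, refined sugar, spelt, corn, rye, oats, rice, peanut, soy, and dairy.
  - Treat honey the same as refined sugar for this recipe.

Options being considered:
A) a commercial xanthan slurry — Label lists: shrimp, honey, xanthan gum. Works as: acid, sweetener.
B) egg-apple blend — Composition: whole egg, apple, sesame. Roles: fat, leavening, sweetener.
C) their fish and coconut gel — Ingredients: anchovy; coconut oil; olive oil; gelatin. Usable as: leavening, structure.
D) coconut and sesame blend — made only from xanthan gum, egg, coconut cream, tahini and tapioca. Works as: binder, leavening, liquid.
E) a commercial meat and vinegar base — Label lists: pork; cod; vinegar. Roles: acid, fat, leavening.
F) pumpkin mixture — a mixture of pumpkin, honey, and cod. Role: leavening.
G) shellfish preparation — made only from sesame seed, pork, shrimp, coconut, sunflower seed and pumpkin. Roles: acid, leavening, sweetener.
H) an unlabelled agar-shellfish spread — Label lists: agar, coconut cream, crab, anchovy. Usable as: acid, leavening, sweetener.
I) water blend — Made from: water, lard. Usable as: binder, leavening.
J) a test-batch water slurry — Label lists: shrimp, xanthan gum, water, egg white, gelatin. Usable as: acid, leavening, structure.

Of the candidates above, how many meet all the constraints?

2

A: not usable as a leavening; has honey, so not Whole30-style — no
B: has sesame, so not sesame-free; has whole egg, so not egg-free — out
C: has coconut oil, so not coconut-free — reject
D: has tahini, so not sesame-free; has coconut cream, so not coconut-free (and 1 more) — reject
E: only cod, pork, and vinegar; none excluded — keep
F: has honey, so not Whole30-style — no
G: has sesame seed, so not sesame-free; has coconut, so not coconut-free — no
H: has coconut cream, so not coconut-free — out
I: nothing on the exclusion list — keep
J: has egg white, so not egg-free — no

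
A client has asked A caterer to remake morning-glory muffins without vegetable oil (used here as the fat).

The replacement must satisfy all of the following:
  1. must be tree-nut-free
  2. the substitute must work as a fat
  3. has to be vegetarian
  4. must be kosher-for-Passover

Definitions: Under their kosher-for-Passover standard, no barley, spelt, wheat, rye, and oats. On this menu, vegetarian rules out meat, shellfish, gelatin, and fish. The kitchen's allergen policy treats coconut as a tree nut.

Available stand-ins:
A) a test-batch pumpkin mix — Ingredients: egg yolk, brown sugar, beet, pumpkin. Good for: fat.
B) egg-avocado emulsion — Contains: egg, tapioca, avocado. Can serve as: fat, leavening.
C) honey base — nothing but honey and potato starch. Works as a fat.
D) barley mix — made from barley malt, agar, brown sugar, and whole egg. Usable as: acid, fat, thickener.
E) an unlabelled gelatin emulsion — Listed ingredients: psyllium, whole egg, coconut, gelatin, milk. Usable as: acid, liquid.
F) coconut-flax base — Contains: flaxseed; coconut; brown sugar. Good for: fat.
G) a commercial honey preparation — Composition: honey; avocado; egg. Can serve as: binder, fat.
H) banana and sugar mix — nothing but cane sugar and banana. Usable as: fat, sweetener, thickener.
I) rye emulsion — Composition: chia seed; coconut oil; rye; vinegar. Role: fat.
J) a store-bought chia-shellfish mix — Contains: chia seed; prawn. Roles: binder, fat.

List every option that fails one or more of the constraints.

A: every rule checks out — valid
B: works as a fat, kosher-for-Passover, tree-nut-free — keep
C: every rule checks out — OK
D: has barley malt, so not kosher-for-Passover — out
E: not usable as a fat; has gelatin, so not vegetarian (and 1 more) — reject
F: has coconut, so not tree-nut-free — reject
G: vegetarian, tree-nut-free — valid
H: nothing on the exclusion list — OK
I: has rye, so not kosher-for-Passover; has coconut oil, so not tree-nut-free — reject
J: has prawn, so not vegetarian — reject

D, E, F, I, J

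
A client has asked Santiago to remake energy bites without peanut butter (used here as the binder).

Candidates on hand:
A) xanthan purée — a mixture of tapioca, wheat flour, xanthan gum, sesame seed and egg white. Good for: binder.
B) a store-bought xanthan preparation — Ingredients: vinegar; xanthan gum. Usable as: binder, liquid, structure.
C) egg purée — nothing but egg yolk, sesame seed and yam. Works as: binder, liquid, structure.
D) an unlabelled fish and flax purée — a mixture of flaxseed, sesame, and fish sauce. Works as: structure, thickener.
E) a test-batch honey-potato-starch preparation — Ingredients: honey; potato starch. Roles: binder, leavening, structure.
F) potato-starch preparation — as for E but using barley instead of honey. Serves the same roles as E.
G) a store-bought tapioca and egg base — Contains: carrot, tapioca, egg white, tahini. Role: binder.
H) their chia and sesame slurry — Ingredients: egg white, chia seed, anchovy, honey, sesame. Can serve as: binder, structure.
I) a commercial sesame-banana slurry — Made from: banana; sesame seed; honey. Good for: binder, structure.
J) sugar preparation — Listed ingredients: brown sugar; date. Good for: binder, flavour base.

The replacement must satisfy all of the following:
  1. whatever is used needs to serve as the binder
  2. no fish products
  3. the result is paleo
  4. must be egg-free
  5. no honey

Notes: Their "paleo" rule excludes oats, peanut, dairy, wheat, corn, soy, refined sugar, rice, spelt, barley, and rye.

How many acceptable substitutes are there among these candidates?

1

A: has wheat flour, so not paleo; has egg white, so not egg-free — reject
B: only vinegar and xanthan gum; none excluded — OK
C: has egg yolk, so not egg-free — no
D: not usable as a binder; has fish sauce, so not fish-free — no
E: has honey, so not honey-free — reject
F: has barley, so not paleo — reject
G: has egg white, so not egg-free — out
H: has egg white, so not egg-free; has anchovy, so not fish-free (and 1 more) — no
I: has honey, so not honey-free — no
J: has brown sugar, so not paleo — out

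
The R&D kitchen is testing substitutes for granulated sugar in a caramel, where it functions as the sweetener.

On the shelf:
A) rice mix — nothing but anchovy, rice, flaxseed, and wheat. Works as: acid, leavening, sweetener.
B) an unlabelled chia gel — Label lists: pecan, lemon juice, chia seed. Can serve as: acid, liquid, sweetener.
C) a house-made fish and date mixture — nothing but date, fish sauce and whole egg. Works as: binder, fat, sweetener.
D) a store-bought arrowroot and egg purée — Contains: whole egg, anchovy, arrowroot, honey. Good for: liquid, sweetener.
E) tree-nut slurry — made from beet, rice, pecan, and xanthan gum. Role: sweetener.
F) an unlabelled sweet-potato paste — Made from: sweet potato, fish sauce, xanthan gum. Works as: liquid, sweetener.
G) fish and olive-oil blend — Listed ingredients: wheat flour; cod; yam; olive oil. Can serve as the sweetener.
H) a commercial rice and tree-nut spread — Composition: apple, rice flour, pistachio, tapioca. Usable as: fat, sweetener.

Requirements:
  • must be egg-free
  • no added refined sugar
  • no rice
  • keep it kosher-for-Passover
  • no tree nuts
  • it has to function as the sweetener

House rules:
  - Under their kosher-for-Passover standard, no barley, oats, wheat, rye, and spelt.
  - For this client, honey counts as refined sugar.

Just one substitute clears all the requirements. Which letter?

A: has wheat, so not kosher-for-Passover; has rice, so not rice-free — out
B: has pecan, so not tree-nut-free — out
C: has whole egg, so not egg-free — reject
D: has whole egg, so not egg-free; has honey, so not no-added-sugar — out
E: has pecan, so not tree-nut-free; has rice, so not rice-free — out
F: only fish sauce, sweet potato and xanthan gum; none excluded — OK
G: has wheat flour, so not kosher-for-Passover — out
H: has pistachio, so not tree-nut-free; has rice flour, so not rice-free — out

F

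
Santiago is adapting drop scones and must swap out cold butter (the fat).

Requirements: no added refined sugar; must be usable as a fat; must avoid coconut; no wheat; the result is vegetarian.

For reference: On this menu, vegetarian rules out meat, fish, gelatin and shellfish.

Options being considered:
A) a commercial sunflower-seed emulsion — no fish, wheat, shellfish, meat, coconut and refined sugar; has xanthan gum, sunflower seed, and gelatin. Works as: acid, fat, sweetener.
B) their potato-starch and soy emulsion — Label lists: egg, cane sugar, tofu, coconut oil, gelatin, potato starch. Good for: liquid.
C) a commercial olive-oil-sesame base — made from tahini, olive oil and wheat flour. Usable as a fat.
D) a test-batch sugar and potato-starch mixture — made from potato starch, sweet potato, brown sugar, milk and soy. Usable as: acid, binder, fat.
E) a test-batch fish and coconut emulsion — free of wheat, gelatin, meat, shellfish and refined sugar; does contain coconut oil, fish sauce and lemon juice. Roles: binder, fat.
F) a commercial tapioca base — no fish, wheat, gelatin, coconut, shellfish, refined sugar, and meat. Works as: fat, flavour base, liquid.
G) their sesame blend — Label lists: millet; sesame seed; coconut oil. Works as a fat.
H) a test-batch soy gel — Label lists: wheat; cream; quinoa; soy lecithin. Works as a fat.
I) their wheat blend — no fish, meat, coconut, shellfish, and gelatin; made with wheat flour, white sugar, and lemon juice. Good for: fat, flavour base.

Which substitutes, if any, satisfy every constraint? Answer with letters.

F

A: has gelatin, so not vegetarian — reject
B: not usable as a fat; has gelatin, so not vegetarian (and 2 more) — no
C: has wheat flour, so not wheat-free — reject
D: has brown sugar, so not no-added-sugar — reject
E: has fish sauce, so not vegetarian; has coconut oil, so not coconut-free — reject
F: works as a fat, vegetarian, no wheat — keep
G: has coconut oil, so not coconut-free — out
H: has wheat, so not wheat-free — out
I: has wheat flour, so not wheat-free; has white sugar, so not no-added-sugar — reject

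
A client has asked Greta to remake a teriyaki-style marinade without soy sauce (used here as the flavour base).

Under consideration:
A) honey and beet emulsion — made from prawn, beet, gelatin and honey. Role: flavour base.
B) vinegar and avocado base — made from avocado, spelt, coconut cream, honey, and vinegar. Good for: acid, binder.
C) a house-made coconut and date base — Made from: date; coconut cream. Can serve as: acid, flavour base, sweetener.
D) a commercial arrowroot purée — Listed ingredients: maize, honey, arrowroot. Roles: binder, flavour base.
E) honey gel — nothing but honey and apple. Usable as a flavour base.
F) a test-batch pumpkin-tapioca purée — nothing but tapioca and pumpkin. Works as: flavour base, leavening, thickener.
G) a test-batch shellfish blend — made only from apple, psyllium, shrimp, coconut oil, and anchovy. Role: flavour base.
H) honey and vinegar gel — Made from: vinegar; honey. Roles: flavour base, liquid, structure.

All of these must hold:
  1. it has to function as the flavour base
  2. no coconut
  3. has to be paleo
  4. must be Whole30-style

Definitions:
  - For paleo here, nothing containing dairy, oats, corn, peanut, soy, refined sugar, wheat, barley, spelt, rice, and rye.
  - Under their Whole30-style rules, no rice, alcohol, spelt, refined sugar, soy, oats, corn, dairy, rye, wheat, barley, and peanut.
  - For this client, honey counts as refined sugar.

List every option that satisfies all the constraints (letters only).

F

A: has honey, so not paleo; has honey, so not Whole30-style — no
B: not usable as a flavour base; has honey, so not paleo (and 2 more) — reject
C: has coconut cream, so not coconut-free — reject
D: has maize, so not paleo; has maize, so not Whole30-style — no
E: has honey, so not paleo; has honey, so not Whole30-style — no
F: only pumpkin and tapioca; none excluded — keep
G: has coconut oil, so not coconut-free — reject
H: has honey, so not paleo; has honey, so not Whole30-style — out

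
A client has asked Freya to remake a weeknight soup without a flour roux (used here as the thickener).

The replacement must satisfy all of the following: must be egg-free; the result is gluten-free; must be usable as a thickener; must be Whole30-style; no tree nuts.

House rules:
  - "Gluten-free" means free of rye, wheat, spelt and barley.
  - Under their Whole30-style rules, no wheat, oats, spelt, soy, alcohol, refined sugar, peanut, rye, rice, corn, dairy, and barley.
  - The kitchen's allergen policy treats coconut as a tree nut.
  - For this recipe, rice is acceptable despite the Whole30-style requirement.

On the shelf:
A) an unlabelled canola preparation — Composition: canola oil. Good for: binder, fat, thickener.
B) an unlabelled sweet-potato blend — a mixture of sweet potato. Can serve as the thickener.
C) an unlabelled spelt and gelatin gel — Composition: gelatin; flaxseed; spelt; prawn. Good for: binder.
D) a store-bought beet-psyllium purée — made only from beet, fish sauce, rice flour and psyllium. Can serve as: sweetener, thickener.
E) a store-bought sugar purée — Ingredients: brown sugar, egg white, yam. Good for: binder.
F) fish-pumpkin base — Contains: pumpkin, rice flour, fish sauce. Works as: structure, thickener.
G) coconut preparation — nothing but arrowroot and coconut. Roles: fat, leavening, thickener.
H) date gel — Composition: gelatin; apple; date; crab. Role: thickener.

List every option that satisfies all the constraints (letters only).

A, B, D, F, H

A: works as a thickener, gluten-free, tree-nut-free — OK
B: works as a thickener, gluten-free, no egg — keep
C: not usable as a thickener; has spelt, so not gluten-free (and 1 more) — out
D: rice is permitted under the Whole30-style carve-out; nothing else excluded — OK
E: not usable as a thickener; has brown sugar, so not Whole30-style (and 1 more) — reject
F: rice is permitted under the Whole30-style carve-out; nothing else excluded — valid
G: has coconut, so not tree-nut-free — out
H: all constraints satisfied — valid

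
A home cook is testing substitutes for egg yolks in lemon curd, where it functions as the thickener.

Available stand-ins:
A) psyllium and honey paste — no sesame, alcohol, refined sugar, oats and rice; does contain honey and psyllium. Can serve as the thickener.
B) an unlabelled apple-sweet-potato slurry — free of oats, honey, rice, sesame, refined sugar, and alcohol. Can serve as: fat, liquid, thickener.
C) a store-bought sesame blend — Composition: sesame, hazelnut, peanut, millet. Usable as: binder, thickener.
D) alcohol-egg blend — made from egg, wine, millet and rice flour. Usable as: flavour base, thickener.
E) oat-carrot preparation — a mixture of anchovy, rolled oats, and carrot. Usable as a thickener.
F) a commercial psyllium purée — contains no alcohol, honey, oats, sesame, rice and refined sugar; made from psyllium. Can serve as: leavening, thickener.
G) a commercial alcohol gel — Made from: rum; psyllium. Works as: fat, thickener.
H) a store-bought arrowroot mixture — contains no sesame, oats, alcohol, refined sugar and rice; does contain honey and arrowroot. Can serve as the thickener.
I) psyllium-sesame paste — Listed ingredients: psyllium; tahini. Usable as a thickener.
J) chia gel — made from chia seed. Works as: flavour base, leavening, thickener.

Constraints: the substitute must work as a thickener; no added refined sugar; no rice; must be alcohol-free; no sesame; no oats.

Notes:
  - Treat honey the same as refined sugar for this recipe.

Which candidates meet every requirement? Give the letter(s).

B, F, J

A: has honey, so not no-added-sugar — out
B: no alcohol, no-added-sugar — OK
C: has sesame, so not sesame-free — no
D: has rice flour, so not rice-free; has wine, so not alcohol-free — out
E: has rolled oats, so not oat-free — out
F: all constraints satisfied — OK
G: has rum, so not alcohol-free — reject
H: has honey, so not no-added-sugar — reject
I: has tahini, so not sesame-free — reject
J: every rule checks out — keep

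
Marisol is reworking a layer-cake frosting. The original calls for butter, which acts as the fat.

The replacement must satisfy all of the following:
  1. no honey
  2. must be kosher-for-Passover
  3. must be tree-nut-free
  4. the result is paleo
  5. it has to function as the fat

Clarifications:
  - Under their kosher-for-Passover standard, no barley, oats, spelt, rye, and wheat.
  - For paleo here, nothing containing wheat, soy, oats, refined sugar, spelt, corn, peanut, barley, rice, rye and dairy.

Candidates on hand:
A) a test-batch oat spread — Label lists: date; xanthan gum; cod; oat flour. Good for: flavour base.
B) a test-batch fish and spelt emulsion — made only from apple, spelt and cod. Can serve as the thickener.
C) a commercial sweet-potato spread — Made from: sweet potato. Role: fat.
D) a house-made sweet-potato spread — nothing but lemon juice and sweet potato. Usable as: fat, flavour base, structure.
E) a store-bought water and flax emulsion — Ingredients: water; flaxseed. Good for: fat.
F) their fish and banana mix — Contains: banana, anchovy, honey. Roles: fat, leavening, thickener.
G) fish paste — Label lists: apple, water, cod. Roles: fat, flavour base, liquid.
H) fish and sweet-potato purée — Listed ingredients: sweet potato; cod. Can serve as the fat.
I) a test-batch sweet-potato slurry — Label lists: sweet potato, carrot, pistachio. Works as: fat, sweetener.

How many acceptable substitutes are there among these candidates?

5

A: not usable as a fat; has oat flour, so not kosher-for-Passover (and 1 more) — out
B: not usable as a fat; has spelt, so not kosher-for-Passover (and 1 more) — out
C: every rule checks out — OK
D: no tree nuts, no honey — valid
E: only flaxseed and water; none excluded — keep
F: has honey, so not honey-free — no
G: kosher-for-Passover, no honey — OK
H: no tree nuts, paleo — OK
I: has pistachio, so not tree-nut-free — reject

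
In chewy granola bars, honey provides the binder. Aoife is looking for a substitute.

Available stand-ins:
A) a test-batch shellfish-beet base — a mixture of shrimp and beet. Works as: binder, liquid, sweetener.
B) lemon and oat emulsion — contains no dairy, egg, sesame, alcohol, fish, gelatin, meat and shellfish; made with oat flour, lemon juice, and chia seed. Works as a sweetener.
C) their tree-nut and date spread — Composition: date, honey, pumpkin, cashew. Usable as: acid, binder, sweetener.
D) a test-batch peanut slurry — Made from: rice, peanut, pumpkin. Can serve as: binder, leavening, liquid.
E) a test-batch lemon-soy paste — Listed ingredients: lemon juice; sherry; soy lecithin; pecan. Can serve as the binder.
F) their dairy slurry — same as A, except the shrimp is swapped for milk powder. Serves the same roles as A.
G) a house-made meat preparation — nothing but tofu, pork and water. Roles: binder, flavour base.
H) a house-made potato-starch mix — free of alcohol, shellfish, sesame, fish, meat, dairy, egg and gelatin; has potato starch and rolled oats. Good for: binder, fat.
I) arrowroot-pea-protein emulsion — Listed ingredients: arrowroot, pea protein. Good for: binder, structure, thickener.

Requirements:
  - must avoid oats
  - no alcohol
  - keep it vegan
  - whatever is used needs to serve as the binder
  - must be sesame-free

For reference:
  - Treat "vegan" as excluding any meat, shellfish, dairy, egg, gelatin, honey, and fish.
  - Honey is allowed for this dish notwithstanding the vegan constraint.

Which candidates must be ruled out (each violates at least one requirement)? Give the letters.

A: has shrimp, so not vegan — out
B: not usable as a binder; has oat flour, so not oat-free — out
C: honey is permitted under the vegan carve-out; nothing else excluded — valid
D: only peanut, rice and pumpkin; none excluded — OK
E: has sherry, so not alcohol-free — no
F: has milk powder, so not vegan — out
G: has pork, so not vegan — out
H: has rolled oats, so not oat-free — out
I: no alcohol, no sesame — keep

A, B, E, F, G, H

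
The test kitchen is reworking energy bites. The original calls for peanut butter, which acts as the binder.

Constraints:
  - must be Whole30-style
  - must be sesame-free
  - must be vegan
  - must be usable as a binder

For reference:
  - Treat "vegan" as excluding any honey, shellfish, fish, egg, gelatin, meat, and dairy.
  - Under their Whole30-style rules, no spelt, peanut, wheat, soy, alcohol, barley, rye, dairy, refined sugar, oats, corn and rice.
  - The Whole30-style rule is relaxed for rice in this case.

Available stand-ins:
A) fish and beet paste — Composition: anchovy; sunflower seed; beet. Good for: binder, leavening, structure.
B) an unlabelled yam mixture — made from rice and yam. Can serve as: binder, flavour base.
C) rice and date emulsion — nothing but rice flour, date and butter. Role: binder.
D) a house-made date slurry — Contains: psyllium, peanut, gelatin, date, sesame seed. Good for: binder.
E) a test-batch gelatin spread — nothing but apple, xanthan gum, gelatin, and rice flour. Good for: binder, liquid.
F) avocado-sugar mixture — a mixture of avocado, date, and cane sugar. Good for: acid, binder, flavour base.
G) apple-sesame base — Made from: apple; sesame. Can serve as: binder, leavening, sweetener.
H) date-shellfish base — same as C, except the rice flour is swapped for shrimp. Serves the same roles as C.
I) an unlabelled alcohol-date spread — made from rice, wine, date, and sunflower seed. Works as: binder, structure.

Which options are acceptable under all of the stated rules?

A: has anchovy, so not vegan — reject
B: rice is permitted under the Whole30-style carve-out; nothing else excluded — keep
C: has butter, so not vegan; has butter, so not Whole30-style — no
D: has gelatin, so not vegan; has peanut, so not Whole30-style (and 1 more) — no
E: has gelatin, so not vegan — reject
F: has cane sugar, so not Whole30-style — no
G: has sesame, so not sesame-free — reject
H: has butter, so not vegan; has butter, so not Whole30-style — reject
I: has wine, so not Whole30-style — reject

B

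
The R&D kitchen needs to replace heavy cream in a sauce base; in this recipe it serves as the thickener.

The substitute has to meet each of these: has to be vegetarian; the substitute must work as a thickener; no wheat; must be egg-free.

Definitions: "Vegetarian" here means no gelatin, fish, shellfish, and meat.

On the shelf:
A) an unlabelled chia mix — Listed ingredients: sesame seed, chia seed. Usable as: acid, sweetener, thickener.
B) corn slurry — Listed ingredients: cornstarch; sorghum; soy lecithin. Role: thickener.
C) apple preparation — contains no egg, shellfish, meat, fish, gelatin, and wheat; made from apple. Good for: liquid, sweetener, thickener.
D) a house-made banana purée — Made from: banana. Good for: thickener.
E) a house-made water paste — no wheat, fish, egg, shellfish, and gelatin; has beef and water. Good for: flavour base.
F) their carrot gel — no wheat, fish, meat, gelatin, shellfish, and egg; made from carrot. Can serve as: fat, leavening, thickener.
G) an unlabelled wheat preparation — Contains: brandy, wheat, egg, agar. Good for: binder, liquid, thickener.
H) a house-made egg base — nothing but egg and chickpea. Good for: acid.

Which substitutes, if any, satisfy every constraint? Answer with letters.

A: every rule checks out — keep
B: works as a thickener, no egg, vegetarian — valid
C: nothing on the exclusion list — keep
D: only banana; none excluded — keep
E: not usable as a thickener; has beef, so not vegetarian — no
F: no egg, no wheat — keep
G: has wheat, so not wheat-free; has egg, so not egg-free — no
H: not usable as a thickener; has egg, so not egg-free — reject

A, B, C, D, F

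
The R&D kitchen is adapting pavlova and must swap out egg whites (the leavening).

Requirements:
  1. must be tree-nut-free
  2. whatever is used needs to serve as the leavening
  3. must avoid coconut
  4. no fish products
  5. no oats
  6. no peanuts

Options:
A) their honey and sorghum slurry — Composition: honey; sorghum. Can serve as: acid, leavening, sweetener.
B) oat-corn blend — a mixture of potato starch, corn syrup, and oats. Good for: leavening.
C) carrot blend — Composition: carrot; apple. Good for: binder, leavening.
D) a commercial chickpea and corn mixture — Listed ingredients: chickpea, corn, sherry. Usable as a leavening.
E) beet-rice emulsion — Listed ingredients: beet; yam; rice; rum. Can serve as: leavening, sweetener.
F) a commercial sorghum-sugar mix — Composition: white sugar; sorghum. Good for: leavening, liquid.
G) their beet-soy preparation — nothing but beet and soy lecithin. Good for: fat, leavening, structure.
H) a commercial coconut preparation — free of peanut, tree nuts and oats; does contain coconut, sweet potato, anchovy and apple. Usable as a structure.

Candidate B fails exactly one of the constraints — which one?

oat-free

usable as a leavening: satisfied
oat-free: has oats — fails
coconut-free: satisfied
peanut-free: satisfied
tree-nut-free: satisfied
fish-free: satisfied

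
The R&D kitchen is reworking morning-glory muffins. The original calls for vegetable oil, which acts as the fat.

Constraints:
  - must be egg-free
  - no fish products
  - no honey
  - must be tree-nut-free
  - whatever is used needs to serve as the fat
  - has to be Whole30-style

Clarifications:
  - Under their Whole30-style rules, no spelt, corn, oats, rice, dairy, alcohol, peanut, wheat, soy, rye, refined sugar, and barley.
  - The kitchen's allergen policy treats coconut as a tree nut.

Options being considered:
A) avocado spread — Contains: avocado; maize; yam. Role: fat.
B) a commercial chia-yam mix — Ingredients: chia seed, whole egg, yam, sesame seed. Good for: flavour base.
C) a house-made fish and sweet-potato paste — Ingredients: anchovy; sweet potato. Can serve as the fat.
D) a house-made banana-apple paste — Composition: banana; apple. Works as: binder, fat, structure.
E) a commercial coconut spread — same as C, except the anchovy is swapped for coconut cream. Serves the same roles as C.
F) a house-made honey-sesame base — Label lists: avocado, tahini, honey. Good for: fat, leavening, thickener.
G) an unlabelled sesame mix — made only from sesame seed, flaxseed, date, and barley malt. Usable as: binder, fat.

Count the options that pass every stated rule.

A: has maize, so not Whole30-style — reject
B: not usable as a fat; has whole egg, so not egg-free — no
C: has anchovy, so not fish-free — out
D: no fish, tree-nut-free — OK
E: has coconut cream, so not tree-nut-free — no
F: has honey, so not honey-free — out
G: has barley malt, so not Whole30-style — no

1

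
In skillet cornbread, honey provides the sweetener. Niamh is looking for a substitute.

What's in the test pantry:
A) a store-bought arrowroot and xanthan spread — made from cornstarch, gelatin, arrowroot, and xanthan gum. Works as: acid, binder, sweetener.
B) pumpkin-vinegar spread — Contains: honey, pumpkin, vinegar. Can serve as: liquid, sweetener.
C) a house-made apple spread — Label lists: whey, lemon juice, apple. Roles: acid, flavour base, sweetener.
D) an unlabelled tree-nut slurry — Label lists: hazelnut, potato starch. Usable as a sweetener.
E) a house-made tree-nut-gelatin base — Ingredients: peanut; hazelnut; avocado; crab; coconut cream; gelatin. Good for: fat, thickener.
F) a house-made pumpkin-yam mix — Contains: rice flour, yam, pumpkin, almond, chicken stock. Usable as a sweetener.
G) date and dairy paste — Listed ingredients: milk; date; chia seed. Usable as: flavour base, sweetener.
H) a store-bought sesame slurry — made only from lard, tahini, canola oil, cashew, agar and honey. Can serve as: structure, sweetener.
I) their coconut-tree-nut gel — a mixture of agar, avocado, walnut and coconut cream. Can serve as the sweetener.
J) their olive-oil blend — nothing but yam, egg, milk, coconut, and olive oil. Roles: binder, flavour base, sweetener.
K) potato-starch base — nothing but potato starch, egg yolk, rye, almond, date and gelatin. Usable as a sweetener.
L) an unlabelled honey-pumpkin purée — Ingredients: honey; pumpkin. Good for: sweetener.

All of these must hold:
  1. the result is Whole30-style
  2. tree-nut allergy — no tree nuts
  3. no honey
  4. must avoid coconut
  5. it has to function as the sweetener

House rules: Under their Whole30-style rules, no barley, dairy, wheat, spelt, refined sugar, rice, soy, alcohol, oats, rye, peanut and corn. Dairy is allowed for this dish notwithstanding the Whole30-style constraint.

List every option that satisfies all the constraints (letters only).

C, G

A: has cornstarch, so not Whole30-style — out
B: has honey, so not honey-free — out
C: dairy is permitted under the Whole30-style carve-out; nothing else excluded — keep
D: has hazelnut, so not tree-nut-free — out
E: not usable as a sweetener; has peanut, so not Whole30-style (and 2 more) — reject
F: has rice flour, so not Whole30-style; has almond, so not tree-nut-free — no
G: dairy is permitted under the Whole30-style carve-out; nothing else excluded — OK
H: has honey, so not honey-free; has cashew, so not tree-nut-free — reject
I: has walnut, so not tree-nut-free; has coconut cream, so not coconut-free — out
J: has coconut, so not coconut-free — reject
K: has rye, so not Whole30-style; has almond, so not tree-nut-free — out
L: has honey, so not honey-free — no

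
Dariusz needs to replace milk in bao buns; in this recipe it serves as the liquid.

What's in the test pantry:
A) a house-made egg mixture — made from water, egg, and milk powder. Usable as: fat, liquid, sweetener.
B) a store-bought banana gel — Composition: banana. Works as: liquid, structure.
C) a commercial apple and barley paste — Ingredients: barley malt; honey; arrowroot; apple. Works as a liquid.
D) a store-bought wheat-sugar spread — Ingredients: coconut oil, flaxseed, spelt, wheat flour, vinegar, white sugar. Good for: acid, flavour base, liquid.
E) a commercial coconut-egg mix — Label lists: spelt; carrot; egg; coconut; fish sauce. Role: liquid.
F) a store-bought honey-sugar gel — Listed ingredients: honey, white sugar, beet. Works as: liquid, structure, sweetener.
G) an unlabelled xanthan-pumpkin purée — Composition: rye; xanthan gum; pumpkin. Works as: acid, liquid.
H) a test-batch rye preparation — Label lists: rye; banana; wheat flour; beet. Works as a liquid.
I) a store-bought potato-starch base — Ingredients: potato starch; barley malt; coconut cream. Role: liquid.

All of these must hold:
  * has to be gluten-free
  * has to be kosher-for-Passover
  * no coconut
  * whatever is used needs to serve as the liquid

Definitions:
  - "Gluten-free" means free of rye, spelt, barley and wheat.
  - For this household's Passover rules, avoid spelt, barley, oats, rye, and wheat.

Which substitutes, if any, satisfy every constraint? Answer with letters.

A, B, F

A: all constraints satisfied — keep
B: only banana; none excluded — OK
C: has barley malt, so not gluten-free; has barley malt, so not kosher-for-Passover — no
D: has spelt, so not gluten-free; has spelt, so not kosher-for-Passover (and 1 more) — reject
E: has spelt, so not gluten-free; has spelt, so not kosher-for-Passover (and 1 more) — out
F: every rule checks out — valid
G: has rye, so not gluten-free; has rye, so not kosher-for-Passover — reject
H: has rye, so not gluten-free; has rye, so not kosher-for-Passover — out
I: has barley malt, so not gluten-free; has barley malt, so not kosher-for-Passover (and 1 more) — out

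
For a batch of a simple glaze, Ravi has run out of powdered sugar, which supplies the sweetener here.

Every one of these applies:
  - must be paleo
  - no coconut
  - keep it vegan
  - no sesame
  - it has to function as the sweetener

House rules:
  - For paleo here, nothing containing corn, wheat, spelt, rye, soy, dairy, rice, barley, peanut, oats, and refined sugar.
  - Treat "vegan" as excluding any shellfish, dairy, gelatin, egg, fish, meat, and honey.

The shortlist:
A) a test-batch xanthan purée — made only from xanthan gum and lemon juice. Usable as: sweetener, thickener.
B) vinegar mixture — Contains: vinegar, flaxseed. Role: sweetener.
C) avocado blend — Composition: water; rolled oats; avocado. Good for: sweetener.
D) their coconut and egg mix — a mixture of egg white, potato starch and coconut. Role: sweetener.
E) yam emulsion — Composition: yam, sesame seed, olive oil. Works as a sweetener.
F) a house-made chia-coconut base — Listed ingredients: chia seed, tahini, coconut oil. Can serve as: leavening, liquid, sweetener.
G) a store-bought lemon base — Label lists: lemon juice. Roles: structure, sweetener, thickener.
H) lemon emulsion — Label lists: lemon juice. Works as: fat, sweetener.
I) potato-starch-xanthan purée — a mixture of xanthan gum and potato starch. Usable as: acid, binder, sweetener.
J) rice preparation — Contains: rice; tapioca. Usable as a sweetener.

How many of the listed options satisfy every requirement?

A: works as a sweetener, no sesame, vegan — keep
B: works as a sweetener, no sesame, vegan — valid
C: has rolled oats, so not paleo — no
D: has egg white, so not vegan; has coconut, so not coconut-free — no
E: has sesame seed, so not sesame-free — no
F: has tahini, so not sesame-free; has coconut oil, so not coconut-free — no
G: all constraints satisfied — OK
H: no coconut, vegan — keep
I: paleo, no sesame — OK
J: has rice, so not paleo — no

5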